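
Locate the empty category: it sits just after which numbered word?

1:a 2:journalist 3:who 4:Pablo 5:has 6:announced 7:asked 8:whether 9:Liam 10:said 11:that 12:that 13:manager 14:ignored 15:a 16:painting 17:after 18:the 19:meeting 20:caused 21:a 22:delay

The displaced element is "a journalist" (word 2).
It is linked across 1 clause boundary (Ø).
It functions as the subject of "asked", so the gap sits immediately after word 6 ("announced").
Base order: Pablo has announced that a journalist asked whether Liam said that that manager ignored a painting after the meeting.

6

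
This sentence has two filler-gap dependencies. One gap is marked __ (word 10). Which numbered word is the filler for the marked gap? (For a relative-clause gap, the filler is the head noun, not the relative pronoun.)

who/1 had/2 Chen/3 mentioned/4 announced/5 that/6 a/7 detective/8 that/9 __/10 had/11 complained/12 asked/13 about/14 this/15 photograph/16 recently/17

The marked gap is inside the relative clause, the subject of "complained".
Its filler is the head noun "detective" (via "that"), at word 8.
(The other dependency links word 1 to a gap after word 4.)

8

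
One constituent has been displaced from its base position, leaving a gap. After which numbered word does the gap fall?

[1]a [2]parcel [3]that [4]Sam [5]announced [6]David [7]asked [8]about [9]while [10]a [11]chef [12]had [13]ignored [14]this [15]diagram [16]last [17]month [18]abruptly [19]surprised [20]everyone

The displaced element is "a parcel" (word 2).
It is linked across 1 clause boundary (Ø).
It functions as the object of the preposition "about" of "asked", so the gap sits immediately after word 8 ("about").
Base order: Sam announced David asked about a parcel while a chef had ignored this diagram last month abruptly.

8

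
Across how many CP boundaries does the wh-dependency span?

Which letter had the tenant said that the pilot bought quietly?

1

"which letter" is extracted from the object of "bought".
Boundaries crossed, outermost first: [that] — 1 in total.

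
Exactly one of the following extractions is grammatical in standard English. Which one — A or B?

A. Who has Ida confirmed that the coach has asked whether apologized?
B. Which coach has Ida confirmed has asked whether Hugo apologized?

In A, the wh-phrase is extracted from inside a wh-island (introduced by "whether"), which blocks movement.
In B, the extraction path crosses only that-complement boundaries, which are transparent.
So B is grammatical.

B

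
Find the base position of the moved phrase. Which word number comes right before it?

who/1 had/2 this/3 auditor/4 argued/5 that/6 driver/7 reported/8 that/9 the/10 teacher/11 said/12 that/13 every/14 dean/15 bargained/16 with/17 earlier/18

The displaced element is "who" (word 1).
It is linked across 3 clause boundaries (Ø → that → that).
It functions as the object of the preposition "with" of "bargained", so the gap sits immediately after word 17 ("with").
Base order: This auditor had argued that driver reported that the teacher said that every dean bargained with who earlier.

17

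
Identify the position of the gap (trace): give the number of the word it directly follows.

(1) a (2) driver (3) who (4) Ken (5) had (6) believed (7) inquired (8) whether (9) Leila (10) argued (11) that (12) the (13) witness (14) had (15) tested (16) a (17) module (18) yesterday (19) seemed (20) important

The displaced element is "a driver" (word 2).
It is linked across 1 clause boundary (Ø).
It functions as the subject of "inquired", so the gap sits immediately after word 6 ("believed").
Base order: Ken had believed that a driver inquired whether Leila argued that the witness had tested a module yesterday.

6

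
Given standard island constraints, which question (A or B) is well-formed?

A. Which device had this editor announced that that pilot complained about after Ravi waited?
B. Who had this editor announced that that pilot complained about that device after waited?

A

In B, the wh-phrase is extracted from inside an adjunct island (introduced by "after"), which blocks movement.
In A, the extraction path crosses only that-complement boundaries, which are transparent.
So A is grammatical.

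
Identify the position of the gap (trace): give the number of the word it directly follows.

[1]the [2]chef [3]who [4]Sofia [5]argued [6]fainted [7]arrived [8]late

5

The displaced element is "the chef" (word 2).
It is linked across 1 clause boundary (Ø).
It functions as the subject of "fainted", so the gap sits immediately after word 5 ("argued").
Base order: Sofia argued that the chef fainted.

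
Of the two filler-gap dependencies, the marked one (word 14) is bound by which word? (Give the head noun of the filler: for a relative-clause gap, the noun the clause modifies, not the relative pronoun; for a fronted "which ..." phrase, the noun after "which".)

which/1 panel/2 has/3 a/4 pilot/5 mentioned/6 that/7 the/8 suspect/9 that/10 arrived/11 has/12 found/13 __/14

2

The marked gap is the direct object of "found".
Its filler is the fronted wh-phrase "which panel", at word 2.
(The other dependency links word 9 to a gap after word 10.)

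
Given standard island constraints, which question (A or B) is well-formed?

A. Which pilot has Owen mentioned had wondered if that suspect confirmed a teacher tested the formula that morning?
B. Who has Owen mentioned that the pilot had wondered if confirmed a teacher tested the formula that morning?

A

In B, the wh-phrase is extracted from inside a wh-island (introduced by "if"), which blocks movement.
In A, the extraction path crosses only that-complement boundaries, which are transparent.
So A is grammatical.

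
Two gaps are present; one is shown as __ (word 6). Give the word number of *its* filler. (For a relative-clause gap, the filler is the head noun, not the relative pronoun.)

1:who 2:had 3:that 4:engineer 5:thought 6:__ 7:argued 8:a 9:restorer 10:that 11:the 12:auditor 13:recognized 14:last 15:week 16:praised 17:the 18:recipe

The marked gap is the subject of "argued".
Its filler is the fronted wh-phrase "who", at word 1.
(The other dependency links word 9 to a gap after word 13.)

1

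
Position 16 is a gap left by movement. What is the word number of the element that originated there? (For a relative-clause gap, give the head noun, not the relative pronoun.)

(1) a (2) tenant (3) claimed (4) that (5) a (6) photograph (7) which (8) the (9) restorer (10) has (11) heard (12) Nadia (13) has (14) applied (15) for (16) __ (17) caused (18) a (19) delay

The gap at 16 is the prepositional object of "applied", inside a relative clause.
The relative pronoun is "which" (word 7); it is bound by the head noun immediately before it.
Its filler is the head noun "photograph", at word 6.

6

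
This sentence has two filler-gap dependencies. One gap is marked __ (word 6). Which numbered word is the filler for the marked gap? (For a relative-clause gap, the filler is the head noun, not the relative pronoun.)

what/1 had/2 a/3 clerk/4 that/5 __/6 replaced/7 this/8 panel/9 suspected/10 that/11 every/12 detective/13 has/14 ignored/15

4

The marked gap is inside the relative clause, the subject of "replaced".
Its filler is the head noun "clerk" (via "that"), at word 4.
(The other dependency links word 1 to a gap after word 15.)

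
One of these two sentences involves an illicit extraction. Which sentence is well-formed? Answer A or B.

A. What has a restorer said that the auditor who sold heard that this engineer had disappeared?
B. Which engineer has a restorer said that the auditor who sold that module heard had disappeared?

B

In A, the wh-phrase is extracted from inside a complex-NP island (relative clause) (introduced by "who"), which blocks movement.
In B, the extraction path crosses only that-complement boundaries, which are transparent.
So B is grammatical.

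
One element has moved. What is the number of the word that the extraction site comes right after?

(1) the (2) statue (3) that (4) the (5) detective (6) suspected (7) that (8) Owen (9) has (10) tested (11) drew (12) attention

10

The displaced element is "the statue" (word 2).
It is linked across 1 clause boundary (that).
It functions as the direct object of "tested", so the gap sits immediately after word 10 ("tested").
Base order: The detective suspected that Owen has tested the statue.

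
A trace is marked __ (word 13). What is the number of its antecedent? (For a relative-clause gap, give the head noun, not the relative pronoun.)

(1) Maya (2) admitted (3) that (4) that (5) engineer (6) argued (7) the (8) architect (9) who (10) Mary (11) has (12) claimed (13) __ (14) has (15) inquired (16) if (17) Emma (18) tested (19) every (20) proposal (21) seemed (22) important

8

The gap at 13 is the subject of "inquired", inside a relative clause.
The relative pronoun is "who" (word 9); it is bound by the head noun immediately before it.
Its filler is the head noun "architect", at word 8.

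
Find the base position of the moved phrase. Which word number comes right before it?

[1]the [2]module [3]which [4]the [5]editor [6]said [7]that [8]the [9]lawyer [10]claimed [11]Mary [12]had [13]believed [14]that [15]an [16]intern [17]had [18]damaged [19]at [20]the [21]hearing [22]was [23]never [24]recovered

18

The displaced element is "the module" (word 2).
It is linked across 3 clause boundaries (that → Ø → that).
It functions as the direct object of "damaged", so the gap sits immediately after word 18 ("damaged").
Base order: The editor said that the lawyer claimed Mary had believed that an intern had damaged the module at the hearing.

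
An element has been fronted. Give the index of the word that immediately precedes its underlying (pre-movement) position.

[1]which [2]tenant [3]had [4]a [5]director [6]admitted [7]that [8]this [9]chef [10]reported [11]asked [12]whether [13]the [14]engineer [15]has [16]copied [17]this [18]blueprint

10

The displaced element is "which tenant" (word 2).
It is linked across 2 clause boundaries (that → Ø).
It functions as the subject of "asked", so the gap sits immediately after word 10 ("reported").
Base order: A director had admitted that this chef reported that which tenant asked whether the engineer has copied this blueprint.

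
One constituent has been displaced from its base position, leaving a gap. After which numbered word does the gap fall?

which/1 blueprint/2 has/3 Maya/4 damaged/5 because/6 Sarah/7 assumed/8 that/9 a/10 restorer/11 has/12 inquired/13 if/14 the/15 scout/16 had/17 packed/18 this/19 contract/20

The displaced element is "which blueprint" (word 2).
It functions as the direct object of "damaged", so the gap sits immediately after word 5 ("damaged").
Base order: Maya has damaged which blueprint because Sarah assumed that a restorer has inquired if the scout had packed this contract.

5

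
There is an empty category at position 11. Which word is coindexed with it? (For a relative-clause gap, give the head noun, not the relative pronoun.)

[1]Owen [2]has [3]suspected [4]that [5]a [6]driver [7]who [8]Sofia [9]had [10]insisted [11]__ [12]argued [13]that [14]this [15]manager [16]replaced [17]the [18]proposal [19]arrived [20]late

6

The gap at 11 is the subject of "argued", inside a relative clause.
The relative pronoun is "who" (word 7); it is bound by the head noun immediately before it.
Its filler is the head noun "driver", at word 6.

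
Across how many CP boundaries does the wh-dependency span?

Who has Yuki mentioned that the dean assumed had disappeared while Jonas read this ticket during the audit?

"who" is extracted from the subject of "disappeared".
Boundaries crossed, outermost first: [that], [Ø] — 2 in total.

2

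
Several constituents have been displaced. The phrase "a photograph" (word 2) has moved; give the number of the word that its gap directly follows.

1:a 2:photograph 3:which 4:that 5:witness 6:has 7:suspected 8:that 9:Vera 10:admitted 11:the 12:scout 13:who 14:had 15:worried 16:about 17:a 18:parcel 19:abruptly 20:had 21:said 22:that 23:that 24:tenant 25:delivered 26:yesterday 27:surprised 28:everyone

25

The displaced element is "a photograph" (word 2).
It is linked across 3 clause boundaries (that → Ø → that).
It functions as the direct object of "delivered", so the gap sits immediately after word 25 ("delivered").
Base order: That witness has suspected that Vera admitted the scout who had worried about a parcel abruptly had said that that tenant delivered a photograph yesterday.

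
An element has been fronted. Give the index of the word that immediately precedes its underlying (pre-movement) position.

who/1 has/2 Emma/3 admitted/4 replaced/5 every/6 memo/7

The displaced element is "who" (word 1).
It is linked across 1 clause boundary (Ø).
It functions as the subject of "replaced", so the gap sits immediately after word 4 ("admitted").
Base order: Emma has admitted who replaced every memo.

4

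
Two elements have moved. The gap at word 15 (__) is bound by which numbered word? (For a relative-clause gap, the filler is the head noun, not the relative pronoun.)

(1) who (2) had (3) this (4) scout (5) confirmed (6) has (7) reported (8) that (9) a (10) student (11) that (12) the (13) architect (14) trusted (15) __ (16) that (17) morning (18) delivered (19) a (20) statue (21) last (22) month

The marked gap is inside the relative clause, the direct object of "trusted".
Its filler is the head noun "student" (via "that"), at word 10.
(The other dependency links word 1 to a gap after word 5.)

10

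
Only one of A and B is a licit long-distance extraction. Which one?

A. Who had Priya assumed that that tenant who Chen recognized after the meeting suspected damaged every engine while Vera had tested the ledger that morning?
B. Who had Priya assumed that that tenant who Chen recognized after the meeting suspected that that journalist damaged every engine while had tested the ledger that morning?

A

In B, the wh-phrase is extracted from inside an adjunct island (introduced by "while"), which blocks movement.
In A, the extraction path crosses only that-complement boundaries, which are transparent.
So A is grammatical.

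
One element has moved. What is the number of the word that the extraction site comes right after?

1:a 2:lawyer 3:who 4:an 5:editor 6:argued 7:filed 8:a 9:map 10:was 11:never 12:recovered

6

The displaced element is "a lawyer" (word 2).
It is linked across 1 clause boundary (Ø).
It functions as the subject of "filed", so the gap sits immediately after word 6 ("argued").
Base order: An editor argued that a lawyer filed a map.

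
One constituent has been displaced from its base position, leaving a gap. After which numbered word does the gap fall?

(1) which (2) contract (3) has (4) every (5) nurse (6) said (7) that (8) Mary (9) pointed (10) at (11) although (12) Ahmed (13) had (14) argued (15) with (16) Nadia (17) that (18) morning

The displaced element is "which contract" (word 2).
It is linked across 1 clause boundary (that).
It functions as the object of the preposition "at" of "pointed", so the gap sits immediately after word 10 ("at").
Base order: Every nurse has said that Mary pointed at which contract although Ahmed had argued with Nadia that morning.

10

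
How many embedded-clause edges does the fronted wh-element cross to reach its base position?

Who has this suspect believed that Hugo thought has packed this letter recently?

2

"who" is extracted from the subject of "packed".
Boundaries crossed, outermost first: [that], [Ø] — 2 in total.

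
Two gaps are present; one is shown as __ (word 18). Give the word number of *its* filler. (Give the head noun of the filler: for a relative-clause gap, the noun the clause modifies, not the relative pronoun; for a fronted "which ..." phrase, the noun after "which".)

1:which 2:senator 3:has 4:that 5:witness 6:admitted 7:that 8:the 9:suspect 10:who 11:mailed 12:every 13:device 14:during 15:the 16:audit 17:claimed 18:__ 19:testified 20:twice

2

The marked gap is the subject of "testified".
Its filler is the fronted wh-phrase "which senator", at word 2.
(The other dependency links word 9 to a gap after word 10.)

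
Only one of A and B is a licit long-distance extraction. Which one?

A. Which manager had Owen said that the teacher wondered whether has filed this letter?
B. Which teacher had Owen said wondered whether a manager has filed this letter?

In A, the wh-phrase is extracted from inside a wh-island (introduced by "whether"), which blocks movement.
In B, the extraction path crosses only that-complement boundaries, which are transparent.
So B is grammatical.

B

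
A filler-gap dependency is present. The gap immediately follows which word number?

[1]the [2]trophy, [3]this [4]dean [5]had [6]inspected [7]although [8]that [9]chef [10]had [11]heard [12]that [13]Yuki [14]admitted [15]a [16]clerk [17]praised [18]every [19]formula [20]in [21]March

6

The displaced element is "the trophy" (word 2).
It functions as the direct object of "inspected", so the gap sits immediately after word 6 ("inspected").
Base order: This dean had inspected the trophy although that chef had heard that Yuki admitted a clerk praised every formula in March.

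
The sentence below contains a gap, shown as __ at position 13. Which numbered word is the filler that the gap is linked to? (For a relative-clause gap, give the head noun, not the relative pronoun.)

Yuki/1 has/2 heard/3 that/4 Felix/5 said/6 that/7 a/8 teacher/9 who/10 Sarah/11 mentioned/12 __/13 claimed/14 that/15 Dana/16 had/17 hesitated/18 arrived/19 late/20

9

The gap at 13 is the subject of "claimed", inside a relative clause.
The relative pronoun is "who" (word 10); it is bound by the head noun immediately before it.
Its filler is the head noun "teacher", at word 9.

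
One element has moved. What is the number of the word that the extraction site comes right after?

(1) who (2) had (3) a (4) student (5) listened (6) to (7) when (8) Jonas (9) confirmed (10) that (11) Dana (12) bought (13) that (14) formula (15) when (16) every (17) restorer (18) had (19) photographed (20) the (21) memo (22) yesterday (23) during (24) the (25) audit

6

The displaced element is "who" (word 1).
It functions as the object of the preposition "to" of "listened", so the gap sits immediately after word 6 ("to").
Base order: A student had listened to who when Jonas confirmed that Dana bought that formula when every restorer had photographed the memo yesterday during the audit.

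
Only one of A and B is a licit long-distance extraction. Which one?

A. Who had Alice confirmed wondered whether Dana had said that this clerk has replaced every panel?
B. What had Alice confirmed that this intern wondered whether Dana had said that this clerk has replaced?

A

In B, the wh-phrase is extracted from inside a wh-island (introduced by "whether"), which blocks movement.
In A, the extraction path crosses only that-complement boundaries, which are transparent.
So A is grammatical.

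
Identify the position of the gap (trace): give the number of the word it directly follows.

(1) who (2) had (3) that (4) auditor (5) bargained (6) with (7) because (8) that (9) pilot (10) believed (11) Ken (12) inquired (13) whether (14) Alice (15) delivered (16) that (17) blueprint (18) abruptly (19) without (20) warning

6

The displaced element is "who" (word 1).
It functions as the object of the preposition "with" of "bargained", so the gap sits immediately after word 6 ("with").
Base order: That auditor had bargained with who because that pilot believed Ken inquired whether Alice delivered that blueprint abruptly without warning.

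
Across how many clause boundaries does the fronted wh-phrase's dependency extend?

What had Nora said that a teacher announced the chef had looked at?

2

"what" is extracted from the PP object of "looked".
Boundaries crossed, outermost first: [that], [Ø] — 2 in total.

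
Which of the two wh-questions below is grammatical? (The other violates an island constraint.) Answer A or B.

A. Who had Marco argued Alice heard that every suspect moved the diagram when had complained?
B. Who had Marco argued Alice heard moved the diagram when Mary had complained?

In A, the wh-phrase is extracted from inside an adjunct island (introduced by "when"), which blocks movement.
In B, the extraction path crosses only that-complement boundaries, which are transparent.
So B is grammatical.

B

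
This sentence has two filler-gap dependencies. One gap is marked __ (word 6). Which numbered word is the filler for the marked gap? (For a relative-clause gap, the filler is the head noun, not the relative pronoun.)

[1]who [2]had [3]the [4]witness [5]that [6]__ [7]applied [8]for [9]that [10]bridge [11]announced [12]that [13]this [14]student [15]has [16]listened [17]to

The marked gap is inside the relative clause, the subject of "applied".
Its filler is the head noun "witness" (via "that"), at word 4.
(The other dependency links word 1 to a gap after word 17.)

4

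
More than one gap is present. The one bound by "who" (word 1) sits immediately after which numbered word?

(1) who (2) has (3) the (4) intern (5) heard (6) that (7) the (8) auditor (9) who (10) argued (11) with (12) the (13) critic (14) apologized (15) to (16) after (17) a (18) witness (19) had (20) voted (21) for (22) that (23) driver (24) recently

The displaced element is "who" (word 1).
It is linked across 1 clause boundary (that).
It functions as the object of the preposition "to" of "apologized", so the gap sits immediately after word 15 ("to").
Base order: The intern has heard that the auditor who argued with the critic apologized to who after a witness had voted for that driver recently.

15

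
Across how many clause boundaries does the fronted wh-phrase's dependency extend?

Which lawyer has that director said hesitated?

"which lawyer" is extracted from the subject of "hesitated".
Boundaries crossed, outermost first: [Ø] — 1 in total.

1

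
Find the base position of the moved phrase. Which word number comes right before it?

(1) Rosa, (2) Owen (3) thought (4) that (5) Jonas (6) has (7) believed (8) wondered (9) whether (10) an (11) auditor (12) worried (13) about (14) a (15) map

The displaced element is "Rosa" (word 1).
It is linked across 2 clause boundaries (that → Ø).
It functions as the subject of "wondered", so the gap sits immediately after word 7 ("believed").
Base order: Owen thought that Jonas has believed that Rosa wondered whether an auditor worried about a map.

7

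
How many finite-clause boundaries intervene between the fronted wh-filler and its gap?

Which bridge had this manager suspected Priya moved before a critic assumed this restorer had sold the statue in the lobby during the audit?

1

"which bridge" is extracted from the object of "moved".
Boundaries crossed, outermost first: [Ø] — 1 in total.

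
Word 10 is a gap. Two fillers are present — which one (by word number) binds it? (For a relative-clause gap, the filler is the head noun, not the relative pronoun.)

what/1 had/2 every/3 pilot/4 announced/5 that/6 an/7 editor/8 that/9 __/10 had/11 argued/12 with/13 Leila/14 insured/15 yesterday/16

The marked gap is inside the relative clause, the subject of "argued".
Its filler is the head noun "editor" (via "that"), at word 8.
(The other dependency links word 1 to a gap after word 15.)

8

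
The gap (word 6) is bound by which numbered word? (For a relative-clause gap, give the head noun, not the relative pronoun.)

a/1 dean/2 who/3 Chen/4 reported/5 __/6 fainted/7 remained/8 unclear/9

The gap at 6 is the subject of "fainted", inside a relative clause.
The relative pronoun is "who" (word 3); it is bound by the head noun immediately before it.
Its filler is the head noun "dean", at word 2.

2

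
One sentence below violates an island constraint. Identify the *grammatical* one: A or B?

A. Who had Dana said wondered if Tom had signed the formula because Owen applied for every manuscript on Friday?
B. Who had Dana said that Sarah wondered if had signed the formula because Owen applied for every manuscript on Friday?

A

In B, the wh-phrase is extracted from inside a wh-island (introduced by "if"), which blocks movement.
In A, the extraction path crosses only that-complement boundaries, which are transparent.
So A is grammatical.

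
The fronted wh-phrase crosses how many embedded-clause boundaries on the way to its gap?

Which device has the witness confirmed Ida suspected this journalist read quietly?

2

"which device" is extracted from the object of "read".
Boundaries crossed, outermost first: [Ø], [Ø] — 2 in total.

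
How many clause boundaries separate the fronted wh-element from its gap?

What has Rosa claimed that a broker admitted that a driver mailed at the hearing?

2

"what" is extracted from the object of "mailed".
Boundaries crossed, outermost first: [that], [that] — 2 in total.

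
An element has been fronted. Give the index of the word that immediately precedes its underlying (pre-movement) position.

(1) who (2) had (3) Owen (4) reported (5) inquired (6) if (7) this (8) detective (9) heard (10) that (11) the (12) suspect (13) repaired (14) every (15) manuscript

The displaced element is "who" (word 1).
It is linked across 1 clause boundary (Ø).
It functions as the subject of "inquired", so the gap sits immediately after word 4 ("reported").
Base order: Owen had reported that who inquired if this detective heard that the suspect repaired every manuscript.

4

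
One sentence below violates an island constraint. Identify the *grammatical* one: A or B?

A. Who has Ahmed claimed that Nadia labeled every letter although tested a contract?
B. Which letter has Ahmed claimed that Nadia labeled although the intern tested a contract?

B

In A, the wh-phrase is extracted from inside an adjunct island (introduced by "although"), which blocks movement.
In B, the extraction path crosses only that-complement boundaries, which are transparent.
So B is grammatical.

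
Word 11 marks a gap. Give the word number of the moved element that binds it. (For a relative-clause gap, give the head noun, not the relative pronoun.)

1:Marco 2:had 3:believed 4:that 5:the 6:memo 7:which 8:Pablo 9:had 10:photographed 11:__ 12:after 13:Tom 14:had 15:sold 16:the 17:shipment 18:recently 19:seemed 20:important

The gap at 11 is the object of "photographed", inside a relative clause.
The relative pronoun is "which" (word 7); it is bound by the head noun immediately before it.
Its filler is the head noun "memo", at word 6.

6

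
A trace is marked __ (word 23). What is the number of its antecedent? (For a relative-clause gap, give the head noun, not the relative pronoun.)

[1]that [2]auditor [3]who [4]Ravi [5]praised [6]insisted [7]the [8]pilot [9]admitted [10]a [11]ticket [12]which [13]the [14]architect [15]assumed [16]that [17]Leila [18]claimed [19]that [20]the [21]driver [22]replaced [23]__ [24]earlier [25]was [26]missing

11

The gap at 23 is the object of "replaced", inside a relative clause.
The relative pronoun is "which" (word 12); it is bound by the head noun immediately before it.
Its filler is the head noun "ticket", at word 11.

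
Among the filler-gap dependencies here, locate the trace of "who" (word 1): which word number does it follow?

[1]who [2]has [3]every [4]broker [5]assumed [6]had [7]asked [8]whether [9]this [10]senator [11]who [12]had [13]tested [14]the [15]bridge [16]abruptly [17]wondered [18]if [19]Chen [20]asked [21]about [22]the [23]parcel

The displaced element is "who" (word 1).
It is linked across 1 clause boundary (Ø).
It functions as the subject of "asked", so the gap sits immediately after word 5 ("assumed").
Base order: Every broker has assumed that who had asked whether this senator who had tested the bridge abruptly wondered if Chen asked about the parcel.

5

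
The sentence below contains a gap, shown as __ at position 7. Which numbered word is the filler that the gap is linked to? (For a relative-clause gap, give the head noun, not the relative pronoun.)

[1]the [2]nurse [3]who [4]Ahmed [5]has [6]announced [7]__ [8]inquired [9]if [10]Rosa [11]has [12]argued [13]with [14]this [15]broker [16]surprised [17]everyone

2

The gap at 7 is the subject of "inquired", inside a relative clause.
The relative pronoun is "who" (word 3); it is bound by the head noun immediately before it.
Its filler is the head noun "nurse", at word 2.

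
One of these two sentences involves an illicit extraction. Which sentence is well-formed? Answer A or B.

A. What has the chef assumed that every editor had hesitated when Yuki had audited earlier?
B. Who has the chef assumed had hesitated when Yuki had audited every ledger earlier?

In A, the wh-phrase is extracted from inside an adjunct island (introduced by "when"), which blocks movement.
In B, the extraction path crosses only that-complement boundaries, which are transparent.
So B is grammatical.

B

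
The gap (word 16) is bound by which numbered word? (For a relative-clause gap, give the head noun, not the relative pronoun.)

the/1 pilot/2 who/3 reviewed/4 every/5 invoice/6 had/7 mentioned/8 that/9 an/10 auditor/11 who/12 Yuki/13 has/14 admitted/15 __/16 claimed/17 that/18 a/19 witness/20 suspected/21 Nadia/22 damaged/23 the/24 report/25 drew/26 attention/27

11

The gap at 16 is the subject of "claimed", inside a relative clause.
The relative pronoun is "who" (word 12); it is bound by the head noun immediately before it.
Its filler is the head noun "auditor", at word 11.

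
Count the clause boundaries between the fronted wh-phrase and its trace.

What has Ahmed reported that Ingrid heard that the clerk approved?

2

"what" is extracted from the object of "approved".
Boundaries crossed, outermost first: [that], [that] — 2 in total.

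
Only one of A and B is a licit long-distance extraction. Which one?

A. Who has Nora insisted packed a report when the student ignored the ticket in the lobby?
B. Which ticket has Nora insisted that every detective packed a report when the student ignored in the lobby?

A

In B, the wh-phrase is extracted from inside an adjunct island (introduced by "when"), which blocks movement.
In A, the extraction path crosses only that-complement boundaries, which are transparent.
So A is grammatical.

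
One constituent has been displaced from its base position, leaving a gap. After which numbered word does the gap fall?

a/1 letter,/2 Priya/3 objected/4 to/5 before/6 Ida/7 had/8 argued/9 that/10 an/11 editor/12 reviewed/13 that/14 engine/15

5

The displaced element is "a letter" (word 2).
It functions as the object of the preposition "to" of "objected", so the gap sits immediately after word 5 ("to").
Base order: Priya objected to a letter before Ida had argued that an editor reviewed that engine.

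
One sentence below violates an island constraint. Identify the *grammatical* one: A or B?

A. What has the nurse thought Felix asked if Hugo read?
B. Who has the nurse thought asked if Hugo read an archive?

In A, the wh-phrase is extracted from inside a wh-island (introduced by "if"), which blocks movement.
In B, the extraction path crosses only that-complement boundaries, which are transparent.
So B is grammatical.

B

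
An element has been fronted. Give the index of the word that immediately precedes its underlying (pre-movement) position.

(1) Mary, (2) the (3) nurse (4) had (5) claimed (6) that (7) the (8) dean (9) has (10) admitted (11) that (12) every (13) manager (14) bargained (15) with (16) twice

15

The displaced element is "Mary" (word 1).
It is linked across 2 clause boundaries (that → that).
It functions as the object of the preposition "with" of "bargained", so the gap sits immediately after word 15 ("with").
Base order: The nurse had claimed that the dean has admitted that every manager bargained with Mary twice.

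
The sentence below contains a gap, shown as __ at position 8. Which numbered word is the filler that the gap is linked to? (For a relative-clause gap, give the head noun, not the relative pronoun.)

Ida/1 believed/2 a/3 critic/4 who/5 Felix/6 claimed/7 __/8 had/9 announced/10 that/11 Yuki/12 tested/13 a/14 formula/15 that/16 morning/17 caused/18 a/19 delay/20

The gap at 8 is the subject of "announced", inside a relative clause.
The relative pronoun is "who" (word 5); it is bound by the head noun immediately before it.
Its filler is the head noun "critic", at word 4.

4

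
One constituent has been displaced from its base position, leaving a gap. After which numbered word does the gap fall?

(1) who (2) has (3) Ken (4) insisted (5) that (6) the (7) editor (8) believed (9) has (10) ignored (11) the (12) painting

The displaced element is "who" (word 1).
It is linked across 2 clause boundaries (that → Ø).
It functions as the subject of "ignored", so the gap sits immediately after word 8 ("believed").
Base order: Ken has insisted that the editor believed that who has ignored the painting.

8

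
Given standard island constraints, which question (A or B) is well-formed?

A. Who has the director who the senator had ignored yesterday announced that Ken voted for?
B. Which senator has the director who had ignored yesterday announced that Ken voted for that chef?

In B, the wh-phrase is extracted from inside a complex-NP island (relative clause) (introduced by "who"), which blocks movement.
In A, the extraction path crosses only that-complement boundaries, which are transparent.
So A is grammatical.

A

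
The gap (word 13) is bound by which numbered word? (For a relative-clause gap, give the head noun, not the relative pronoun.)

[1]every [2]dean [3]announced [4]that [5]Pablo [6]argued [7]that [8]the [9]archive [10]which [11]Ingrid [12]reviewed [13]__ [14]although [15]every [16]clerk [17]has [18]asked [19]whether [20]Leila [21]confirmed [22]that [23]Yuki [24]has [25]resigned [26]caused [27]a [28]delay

The gap at 13 is the object of "reviewed", inside a relative clause.
The relative pronoun is "which" (word 10); it is bound by the head noun immediately before it.
Its filler is the head noun "archive", at word 9.

9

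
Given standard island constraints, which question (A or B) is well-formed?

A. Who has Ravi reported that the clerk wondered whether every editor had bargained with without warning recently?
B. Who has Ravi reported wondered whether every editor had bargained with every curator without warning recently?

B

In A, the wh-phrase is extracted from inside a wh-island (introduced by "whether"), which blocks movement.
In B, the extraction path crosses only that-complement boundaries, which are transparent.
So B is grammatical.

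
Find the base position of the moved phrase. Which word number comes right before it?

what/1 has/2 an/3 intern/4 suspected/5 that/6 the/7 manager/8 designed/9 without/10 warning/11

9

The displaced element is "what" (word 1).
It is linked across 1 clause boundary (that).
It functions as the direct object of "designed", so the gap sits immediately after word 9 ("designed").
Base order: An intern has suspected that the manager designed what without warning.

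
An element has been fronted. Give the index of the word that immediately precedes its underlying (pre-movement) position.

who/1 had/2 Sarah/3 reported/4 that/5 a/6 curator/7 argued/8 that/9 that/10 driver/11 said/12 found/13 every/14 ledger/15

The displaced element is "who" (word 1).
It is linked across 3 clause boundaries (that → that → Ø).
It functions as the subject of "found", so the gap sits immediately after word 12 ("said").
Base order: Sarah had reported that a curator argued that that driver said that who found every ledger.

12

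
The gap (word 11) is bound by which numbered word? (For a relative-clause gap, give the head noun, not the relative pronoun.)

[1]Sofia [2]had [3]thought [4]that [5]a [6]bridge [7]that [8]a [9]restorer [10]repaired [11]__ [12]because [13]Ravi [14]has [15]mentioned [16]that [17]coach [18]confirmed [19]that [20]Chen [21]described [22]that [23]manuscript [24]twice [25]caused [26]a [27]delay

The gap at 11 is the object of "repaired", inside a relative clause.
The relative pronoun is "that" (word 7); it is bound by the head noun immediately before it.
Its filler is the head noun "bridge", at word 6.

6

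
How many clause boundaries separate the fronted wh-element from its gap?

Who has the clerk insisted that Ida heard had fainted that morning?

2

"who" is extracted from the subject of "fainted".
Boundaries crossed, outermost first: [that], [Ø] — 2 in total.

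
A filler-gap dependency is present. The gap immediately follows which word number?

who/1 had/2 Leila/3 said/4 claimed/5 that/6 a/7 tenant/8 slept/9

The displaced element is "who" (word 1).
It is linked across 1 clause boundary (Ø).
It functions as the subject of "claimed", so the gap sits immediately after word 4 ("said").
Base order: Leila had said who claimed that a tenant slept.

4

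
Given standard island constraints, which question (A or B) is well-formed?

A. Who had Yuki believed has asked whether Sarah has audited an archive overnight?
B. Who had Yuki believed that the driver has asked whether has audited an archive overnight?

In B, the wh-phrase is extracted from inside a wh-island (introduced by "whether"), which blocks movement.
In A, the extraction path crosses only that-complement boundaries, which are transparent.
So A is grammatical.

A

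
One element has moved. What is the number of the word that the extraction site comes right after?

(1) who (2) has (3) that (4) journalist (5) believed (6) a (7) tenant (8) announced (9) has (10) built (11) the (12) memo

The displaced element is "who" (word 1).
It is linked across 2 clause boundaries (Ø → Ø).
It functions as the subject of "built", so the gap sits immediately after word 8 ("announced").
Base order: That journalist has believed a tenant announced who has built the memo.

8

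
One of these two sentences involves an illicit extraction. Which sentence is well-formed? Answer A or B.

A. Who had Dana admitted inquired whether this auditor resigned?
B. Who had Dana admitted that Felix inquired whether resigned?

In B, the wh-phrase is extracted from inside a wh-island (introduced by "whether"), which blocks movement.
In A, the extraction path crosses only that-complement boundaries, which are transparent.
So A is grammatical.

A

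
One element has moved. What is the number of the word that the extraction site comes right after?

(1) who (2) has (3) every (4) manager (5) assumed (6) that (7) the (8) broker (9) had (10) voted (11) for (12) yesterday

The displaced element is "who" (word 1).
It is linked across 1 clause boundary (that).
It functions as the object of the preposition "for" of "voted", so the gap sits immediately after word 11 ("for").
Base order: Every manager has assumed that the broker had voted for who yesterday.

11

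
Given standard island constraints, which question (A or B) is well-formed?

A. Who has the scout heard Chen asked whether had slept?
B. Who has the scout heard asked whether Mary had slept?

In A, the wh-phrase is extracted from inside a wh-island (introduced by "whether"), which blocks movement.
In B, the extraction path crosses only that-complement boundaries, which are transparent.
So B is grammatical.

B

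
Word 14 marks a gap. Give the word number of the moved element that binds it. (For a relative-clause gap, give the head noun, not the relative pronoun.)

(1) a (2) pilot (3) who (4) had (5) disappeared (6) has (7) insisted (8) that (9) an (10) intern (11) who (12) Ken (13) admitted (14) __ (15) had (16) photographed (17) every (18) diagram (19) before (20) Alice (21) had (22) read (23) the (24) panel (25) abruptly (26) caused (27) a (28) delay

The gap at 14 is the subject of "photographed", inside a relative clause.
The relative pronoun is "who" (word 11); it is bound by the head noun immediately before it.
Its filler is the head noun "intern", at word 10.

10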